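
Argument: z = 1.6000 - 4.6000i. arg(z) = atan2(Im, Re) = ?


Re = 1.6, Im = -4.6
arg = atan2(-4.6, 1.6) = -70.8210 degrees

arg(z) = -70.8210 degrees


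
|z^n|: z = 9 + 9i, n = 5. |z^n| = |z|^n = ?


|z| = sqrt(81+81) = sqrt(162) = 12.7279
|z^5| = |z|^5 = (sqrt(162))^5 = 162^2 * sqrt(162) = 26244*sqrt(162)

|z^5| = 26244*sqrt(162) ≈ 334031.5866


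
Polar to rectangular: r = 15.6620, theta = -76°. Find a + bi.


a = 15.6620*cos(-76°) = 15.6620*0.24192 = 3.7890
b = 15.6620*sin(-76°) = 15.6620*(-0.9703) = -15.1968

3.7890 - 15.1968i


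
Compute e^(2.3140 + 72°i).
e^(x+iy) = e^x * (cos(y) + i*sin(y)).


e^2.3140 = 10.1148
cos(72°) = 0.309017
sin(72°) = 0.9510565
Real = 10.1148*0.309017 = 3.1256
Imag = 10.1148*0.9510565 = 9.6197

3.1256 + 9.6197i


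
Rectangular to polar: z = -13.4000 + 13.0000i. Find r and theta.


r = sqrt(179.56+169) = sqrt(348.56) = 18.6698
theta = atan2(13, -13.4) = 135.8681 degrees

r = 18.6698, theta = 135.8681 degrees


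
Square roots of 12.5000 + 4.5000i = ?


|z| = sqrt(156.25+20.25) = 13.2853
sqrt((|z|+a)/2) = sqrt((13.2853+12.5)/2) = sqrt(12.8927) = 3.5906
sqrt((|z|-a)/2) = sqrt((13.2853-12.5)/2) = sqrt(0.3927) = 0.6266

±(3.5906 + 0.6266i) i.e. 3.5906 + 0.6266i and -3.5906 - 0.6266i


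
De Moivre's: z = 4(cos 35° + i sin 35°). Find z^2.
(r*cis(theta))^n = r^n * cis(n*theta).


r^2 = 4^2 = 16
n*theta = 2*35° = 70° = 70° (mod 360)
a = 16*cos(70°) = 5.4723
b = 16*sin(70°) = 15.0351

16 cis(70°) = 5.4723 + 15.0351i


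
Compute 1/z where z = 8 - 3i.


|z|^2 = 64+9 = 73
1/z = (8 + 3i)/73

1/z = 0.1096 + 0.0411i


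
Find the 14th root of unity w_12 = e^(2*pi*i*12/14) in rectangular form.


Angle = 360*12/14 = 308.5714°
a = cos(308.5714°) = 0.6235
b = sin(308.5714°) = -0.7818

0.6235 - 0.7818i


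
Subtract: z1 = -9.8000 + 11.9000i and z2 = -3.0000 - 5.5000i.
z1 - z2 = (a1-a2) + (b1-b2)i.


Real: -9.8 + 3 = -6.8
Imag: 11.9 + 5.5 = 17.4

-6.8000 + 17.4000i


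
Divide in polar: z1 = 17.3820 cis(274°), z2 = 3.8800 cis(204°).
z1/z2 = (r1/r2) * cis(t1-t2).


r = 17.3820 / 3.8800 = 4.4799
theta = 274° - 204° = 70° = 70° (mod 360)

4.4799 cis(70°)


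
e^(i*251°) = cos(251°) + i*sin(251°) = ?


cos(251°) = -0.3256
sin(251°) = -0.9455

e^(i*251°) = -0.3256 - 0.9455i


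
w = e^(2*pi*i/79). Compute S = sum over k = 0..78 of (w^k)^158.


The roots are w_k = w^k with w = e^(2*pi*i/79), and (w^k)^158 = (w^158)^k.
So S = 1 + u + u^2 + ... + u^(78) with u = w^158.
158 = 2*79 + 0, so 158 is a multiple of 79 and u = (w^79)^2 = 1.
Every one of the 79 terms equals 1: S = 79

S = 79


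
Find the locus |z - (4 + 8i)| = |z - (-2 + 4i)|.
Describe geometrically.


Equal distances means the locus is the perpendicular bisector of z1 and z2.
Midpoint = ((4+(-2))/2, (8+4)/2) = (1.0000, 6.0000)

Perpendicular bisector through (1.0000, 6.0000)


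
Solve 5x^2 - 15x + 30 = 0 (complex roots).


disc = (-15)^2 - 4*5*30 = 225 - 600 = -375
sqrt(|disc|) = sqrt(375) = 19.3649
Real part = 15/(2*5) = 1.5000
Imag part = 19.3649/(2*5) = 1.9365

1.5000 ± 1.9365i


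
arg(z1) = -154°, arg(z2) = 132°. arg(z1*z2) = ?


arg(z1*z2) = -154° + 132° = -22°
Normalized to (-180°, 180°]: -22°

-22°


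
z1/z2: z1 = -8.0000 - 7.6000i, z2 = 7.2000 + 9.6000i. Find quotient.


Conjugate of z2 = 7.2000 - 9.6000i
Numerator: (-8.0000 - 7.6000i)(7.2000 - 9.6000i) = -130.5600 + 22.0800i
Denominator: 7.2^2 + 9.6^2 = 144
Result = (-130.5600 + 22.0800i)/144

-0.9067 + 0.1533i


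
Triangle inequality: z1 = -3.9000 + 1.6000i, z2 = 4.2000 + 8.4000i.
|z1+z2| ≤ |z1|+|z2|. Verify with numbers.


|z1| = sqrt((-3.9)^2 + 1.6^2) = sqrt(17.77) = 4.2154
|z2| = sqrt(4.2^2 + 8.4^2) = sqrt(88.2) = 9.3915
z1+z2 = 0.3000 + 10.0000i
|z1+z2| = sqrt(100.09) = 10.0045
|z1|+|z2| = 4.2154 + 9.3915 = 13.6069

|z1+z2| = 10.0045 ≤ |z1|+|z2| = 13.6069 (verified)


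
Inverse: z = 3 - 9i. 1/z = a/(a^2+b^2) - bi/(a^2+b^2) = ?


|z|^2 = 9+81 = 90
1/z = (3 + 9i)/90

1/z = 0.0333 + 0.1000i


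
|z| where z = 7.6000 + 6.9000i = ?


|z| = sqrt(7.6^2 + 6.9^2) = sqrt(57.76 + 47.61) = sqrt(105.37) = 10.2650

|z| = 10.2650


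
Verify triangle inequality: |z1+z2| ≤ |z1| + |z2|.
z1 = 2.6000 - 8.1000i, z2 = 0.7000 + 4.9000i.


|z1| = sqrt(2.6^2 + (-8.1)^2) = sqrt(72.37) = 8.5071
|z2| = sqrt(0.7^2 + 4.9^2) = sqrt(24.5) = 4.9497
z1+z2 = 3.3000 - 3.2000i
|z1+z2| = sqrt(21.13) = 4.5967
|z1|+|z2| = 8.5071 + 4.9497 = 13.4568

|z1+z2| = 4.5967 ≤ |z1|+|z2| = 13.4568 (verified)


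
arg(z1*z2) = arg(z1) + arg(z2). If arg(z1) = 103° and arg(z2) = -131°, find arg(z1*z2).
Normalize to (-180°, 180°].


arg(z1*z2) = 103° - 131° = -28°
Normalized to (-180°, 180°]: -28°

-28°


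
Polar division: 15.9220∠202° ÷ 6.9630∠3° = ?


r = 15.9220 / 6.9630 = 2.2867
theta = 202° - 3° = 199° = 199° (mod 360)

2.2867 cis(199°)


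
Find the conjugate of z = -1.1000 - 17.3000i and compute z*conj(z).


z_bar = -1.1000 + 17.3000i
z*z_bar = (-1.1)^2 + (-17.3)^2 = 1.21 + 299.29 = 300.5

z_bar = -1.1000 + 17.3000i, z*z_bar = 300.5


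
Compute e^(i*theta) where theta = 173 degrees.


cos(173°) = -0.9925
sin(173°) = 0.1219

e^(i*173°) = -0.9925 + 0.1219i


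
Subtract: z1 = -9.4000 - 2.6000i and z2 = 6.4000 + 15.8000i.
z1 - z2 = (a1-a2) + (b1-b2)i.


Real: -9.4 - 6.4 = -15.8
Imag: -2.6 - 15.8 = -18.4

-15.8000 - 18.4000i


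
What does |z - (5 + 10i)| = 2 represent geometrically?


|z - z0| = r is a circle with center z0 and radius r.
Center = (5, 10), radius = 2

Circle with center (5, 10) and radius 2


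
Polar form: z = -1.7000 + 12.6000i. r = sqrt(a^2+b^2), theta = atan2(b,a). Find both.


r = sqrt(2.89+158.76) = sqrt(161.65) = 12.7142
theta = atan2(12.6, -1.7) = 97.6840 degrees

r = 12.7142, theta = 97.6840 degrees


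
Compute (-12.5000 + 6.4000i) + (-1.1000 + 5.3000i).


Real: -12.5 - 1.1 = -13.6
Imag: 6.4 + 5.3 = 11.7

-13.6000 + 11.7000i


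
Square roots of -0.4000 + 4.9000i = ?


|z| = sqrt(0.16+24.01) = 4.9163
sqrt((|z|+a)/2) = sqrt((4.9163+(-0.4))/2) = sqrt(2.2581) = 1.5027
sqrt((|z|-a)/2) = sqrt((4.9163-(-0.4))/2) = sqrt(2.6581) = 1.6304

±(1.5027 + 1.6304i) i.e. 1.5027 + 1.6304i and -1.5027 - 1.6304i


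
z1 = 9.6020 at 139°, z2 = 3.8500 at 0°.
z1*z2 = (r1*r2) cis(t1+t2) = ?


r = 9.6020 * 3.8500 = 36.9677
theta = 139° + 0° = 139° = 139° (mod 360)

36.9677 cis(139°)


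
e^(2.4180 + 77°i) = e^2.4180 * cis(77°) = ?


e^2.4180 = 11.2234
cos(77°) = 0.22495
sin(77°) = 0.97437
Real = 11.2234*0.22495 = 2.5247
Imag = 11.2234*0.97437 = 10.9357

2.5247 + 10.9357i


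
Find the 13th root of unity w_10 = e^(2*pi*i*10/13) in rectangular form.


Angle = 360*10/13 = 276.9231°
a = cos(276.9231°) = 0.1205
b = sin(276.9231°) = -0.9927

0.1205 - 0.9927i


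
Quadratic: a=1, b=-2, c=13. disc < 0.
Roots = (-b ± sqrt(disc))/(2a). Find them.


disc = (-2)^2 - 4*1*13 = 4 - 52 = -48
sqrt(|disc|) = sqrt(48) = 6.9282
Real part = 2/(2*1) = 1.0000
Imag part = 6.9282/(2*1) = 3.4641

1.0000 ± 3.4641i


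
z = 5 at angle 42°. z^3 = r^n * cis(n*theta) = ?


r^3 = 5^3 = 125
n*theta = 3*42° = 126° = 126° (mod 360)
a = 125*cos(126°) = -73.4732
b = 125*sin(126°) = 101.1271

125 cis(126°) = -73.4732 + 101.1271i


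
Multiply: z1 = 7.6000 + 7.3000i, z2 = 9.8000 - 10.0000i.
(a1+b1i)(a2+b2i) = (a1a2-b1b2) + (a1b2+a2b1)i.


Real = 7.6*9.8 - 7.3*(-10) = 74.48 - (-73) = 147.48
Imag = 7.6*(-10) + 9.8*7.3 = -76 + 71.54 = -4.46

147.4800 - 4.4600i


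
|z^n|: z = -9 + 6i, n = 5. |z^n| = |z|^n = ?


|z| = sqrt(81+36) = sqrt(117) = 10.8167
|z^5| = |z|^5 = (sqrt(117))^5 = 117^2 * sqrt(117) = 13689*sqrt(117)

|z^5| = 13689*sqrt(117) ≈ 148069.1742


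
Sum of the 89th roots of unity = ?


The sum of all 89th roots of unity is 0.
Geometric series: (1 - w^89)/(1 - w) = (1-1)/(1-w) = 0 since w^89 = 1, w ≠ 1.
Alternatively: coefficient of z^88 in z^89 - 1 is 0.

0


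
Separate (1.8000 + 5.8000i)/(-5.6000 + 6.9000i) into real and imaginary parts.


Multiply by conjugate: (1.8000 + 5.8000i)(-5.6000 - 6.9000i) / ((-5.6)^2 + 6.9^2)
Numerator real = 1.8*(-5.6) + 5.8*6.9 = 29.94
Numerator imag = 5.8*(-5.6) - 1.8*6.9 = -44.9
Denominator = 78.97
Re(z) = 29.94/78.97 = 0.3791
Im(z) = -44.9/78.97 = -0.5686

Re(z) = 0.3791, Im(z) = -0.5686


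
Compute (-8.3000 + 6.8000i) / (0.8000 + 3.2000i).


Conjugate of z2 = 0.8000 - 3.2000i
Numerator: (-8.3000 + 6.8000i)(0.8000 - 3.2000i) = 15.1200 + 32.0000i
Denominator: 0.8^2 + 3.2^2 = 10.88
Result = (15.1200 + 32.0000i)/10.88

1.3897 + 2.9412i


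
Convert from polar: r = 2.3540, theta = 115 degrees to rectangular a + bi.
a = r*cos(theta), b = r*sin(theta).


a = 2.3540*cos(115°) = 2.3540*(-0.4226) = -0.9948
b = 2.3540*sin(115°) = 2.3540*0.9063 = 2.1334

-0.9948 + 2.1334i


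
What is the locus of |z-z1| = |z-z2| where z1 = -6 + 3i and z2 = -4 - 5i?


Equal distances means the locus is the perpendicular bisector of z1 and z2.
Midpoint = ((-6+(-4))/2, (3+(-5))/2) = (-5.0000, -1.0000)

Perpendicular bisector through (-5.0000, -1.0000)


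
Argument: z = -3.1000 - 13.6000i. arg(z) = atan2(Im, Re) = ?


Re = -3.1, Im = -13.6
arg = atan2(-13.6, -3.1) = -102.8407 degrees

arg(z) = -102.8407 degrees


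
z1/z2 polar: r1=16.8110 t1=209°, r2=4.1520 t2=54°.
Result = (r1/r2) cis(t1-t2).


r = 16.8110 / 4.1520 = 4.0489
theta = 209° - 54° = 155° = 155° (mod 360)

4.0489 cis(155°)


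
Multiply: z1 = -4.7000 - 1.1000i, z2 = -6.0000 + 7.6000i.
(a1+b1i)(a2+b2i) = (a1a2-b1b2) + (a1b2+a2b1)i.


Real = -4.7*(-6) - (-1.1)*7.6 = 28.2 - (-8.36) = 36.56
Imag = -4.7*7.6 - (6)*(-1.1) = -35.72 + 6.6 = -29.12

36.5600 - 29.1200i


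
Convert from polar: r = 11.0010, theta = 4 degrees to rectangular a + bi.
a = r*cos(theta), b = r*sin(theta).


a = 11.0010*cos(4°) = 11.0010*0.99756 = 10.9742
b = 11.0010*sin(4°) = 11.0010*0.06976 = 0.7674

10.9742 + 0.7674i


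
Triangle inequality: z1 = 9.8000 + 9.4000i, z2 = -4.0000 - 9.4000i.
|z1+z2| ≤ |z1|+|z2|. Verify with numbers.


|z1| = sqrt(9.8^2 + 9.4^2) = sqrt(184.4) = 13.5794
|z2| = sqrt((-4)^2 + (-9.4)^2) = sqrt(104.36) = 10.2157
z1+z2 = 5.8000
|z1+z2| = sqrt(33.64) = 5.8000
|z1|+|z2| = 13.5794 + 10.2157 = 23.7951

|z1+z2| = 5.8000 ≤ |z1|+|z2| = 23.7951 (verified)


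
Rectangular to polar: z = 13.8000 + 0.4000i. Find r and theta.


r = sqrt(190.44+0.16) = sqrt(190.6) = 13.8058
theta = atan2(0.4, 13.8) = 1.6603 degrees

r = 13.8058, theta = 1.6603 degrees


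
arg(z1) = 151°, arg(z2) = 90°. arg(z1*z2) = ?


arg(z1*z2) = 151° + 90° = 241°
Normalized to (-180°, 180°]: -119°

-119°


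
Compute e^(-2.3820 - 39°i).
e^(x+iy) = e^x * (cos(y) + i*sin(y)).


e^-2.3820 = 0.0924
cos(-39°) = 0.7771
sin(-39°) = -0.6293
Real = 0.0924*0.7771 = 0.0718
Imag = 0.0924*(-0.6293) = -0.0581

0.0718 - 0.0581i


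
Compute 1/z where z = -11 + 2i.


|z|^2 = 121+4 = 125
1/z = (-11 - 2i)/125

1/z = -0.0880 - 0.0160i


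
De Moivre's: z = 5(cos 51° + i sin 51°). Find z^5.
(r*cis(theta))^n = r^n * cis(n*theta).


r^5 = 5^5 = 3125
n*theta = 5*51° = 255° = 255° (mod 360)
a = 3125*cos(255°) = -808.8095
b = 3125*sin(255°) = -3018.5182

3125 cis(255°) = -808.8095 - 3018.5182i


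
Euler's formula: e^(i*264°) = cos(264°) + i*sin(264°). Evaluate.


cos(264°) = -0.1045
sin(264°) = -0.9945

e^(i*264°) = -0.1045 - 0.9945i


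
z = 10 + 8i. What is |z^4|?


|z| = sqrt(100+64) = sqrt(164) = 12.8062
|z^4| = |z|^4 = (sqrt(164))^4 = 164^2 = 26896

|z^4| = 26896


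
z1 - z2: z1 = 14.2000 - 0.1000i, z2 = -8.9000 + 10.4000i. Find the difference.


Real: 14.2 + 8.9 = 23.1
Imag: -0.1 - 10.4 = -10.5

23.1000 - 10.5000i


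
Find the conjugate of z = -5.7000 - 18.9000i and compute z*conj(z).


z_bar = -5.7000 + 18.9000i
z*z_bar = (-5.7)^2 + (-18.9)^2 = 32.49 + 357.21 = 389.7

z_bar = -5.7000 + 18.9000i, z*z_bar = 389.7


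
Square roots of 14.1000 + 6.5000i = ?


|z| = sqrt(198.81+42.25) = 15.5261
sqrt((|z|+a)/2) = sqrt((15.5261+14.1)/2) = sqrt(14.8131) = 3.8488
sqrt((|z|-a)/2) = sqrt((15.5261-14.1)/2) = sqrt(0.7131) = 0.8444

±(3.8488 + 0.8444i) i.e. 3.8488 + 0.8444i and -3.8488 - 0.8444i


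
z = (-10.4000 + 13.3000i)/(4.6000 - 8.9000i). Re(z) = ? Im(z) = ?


Multiply by conjugate: (-10.4000 + 13.3000i)(4.6000 + 8.9000i) / (4.6^2 + (-8.9)^2)
Numerator real = -10.4*4.6 + 13.3*(-8.9) = -166.21
Numerator imag = 13.3*4.6 - (-10.4)*(-8.9) = -31.38
Denominator = 100.37
Re(z) = -166.21/100.37 = -1.6560
Im(z) = -31.38/100.37 = -0.3126

Re(z) = -1.6560, Im(z) = -0.3126


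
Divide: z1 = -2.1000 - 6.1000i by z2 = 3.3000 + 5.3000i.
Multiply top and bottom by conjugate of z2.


Conjugate of z2 = 3.3000 - 5.3000i
Numerator: (-2.1000 - 6.1000i)(3.3000 - 5.3000i) = -39.2600 - 9.0000i
Denominator: 3.3^2 + 5.3^2 = 38.98
Result = (-39.2600 - 9.0000i)/38.98

-1.0072 - 0.2309i


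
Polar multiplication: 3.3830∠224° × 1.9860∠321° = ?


r = 3.3830 * 1.9860 = 6.7186
theta = 224° + 321° = 545° = 185° (mod 360)

6.7186 cis(185°)


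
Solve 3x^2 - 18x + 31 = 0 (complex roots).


disc = (-18)^2 - 4*3*31 = 324 - 372 = -48
sqrt(|disc|) = sqrt(48) = 6.9282
Real part = 18/(2*3) = 3.0000
Imag part = 6.9282/(2*3) = 1.1547

3.0000 ± 1.1547i


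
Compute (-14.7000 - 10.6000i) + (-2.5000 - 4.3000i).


Real: -14.7 - 2.5 = -17.2
Imag: -10.6 - 4.3 = -14.9

-17.2000 - 14.9000i


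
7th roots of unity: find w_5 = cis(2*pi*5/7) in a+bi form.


Angle = 360*5/7 = 257.1429°
a = cos(257.1429°) = -0.2225
b = sin(257.1429°) = -0.9749

-0.2225 - 0.9749i


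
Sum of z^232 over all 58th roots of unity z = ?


The roots are w_k = w^k with w = e^(2*pi*i/58), and (w^k)^232 = (w^232)^k.
So S = 1 + u + u^2 + ... + u^(57) with u = w^232.
232 = 4*58 + 0, so 232 is a multiple of 58 and u = (w^58)^4 = 1.
Every one of the 58 terms equals 1: S = 58

S = 58


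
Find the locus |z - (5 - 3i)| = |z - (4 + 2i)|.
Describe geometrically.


Equal distances means the locus is the perpendicular bisector of z1 and z2.
Midpoint = ((5+4)/2, (-3+2)/2) = (4.5000, -0.5000)

Perpendicular bisector through (4.5000, -0.5000)


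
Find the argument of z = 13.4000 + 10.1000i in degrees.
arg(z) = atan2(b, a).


Re = 13.4, Im = 10.1
arg = atan2(10.1, 13.4) = 37.0065 degrees

arg(z) = 37.0065 degrees


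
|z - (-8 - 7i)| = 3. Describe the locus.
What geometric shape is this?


|z - z0| = r is a circle with center z0 and radius r.
Center = (-8, -7), radius = 3

Circle with center (-8, -7) and radius 3


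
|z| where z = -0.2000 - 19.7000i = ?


|z| = sqrt((-0.2)^2 + (-19.7)^2) = sqrt(0.04 + 388.09) = sqrt(388.13) = 19.7010

|z| = 19.7010


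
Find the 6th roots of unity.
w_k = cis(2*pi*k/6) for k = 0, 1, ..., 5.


The 6th roots of unity are cis(360k/6°) for k=0..5
Angle step = 360/6 = 60°
Primitive root: cis(60°)
Primitive root = 0.5000 + 0.8660i

6 roots at angles: 0°, 60°, 120°, 180°, 240°, 300°


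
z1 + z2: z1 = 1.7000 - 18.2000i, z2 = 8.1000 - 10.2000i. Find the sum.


Real: 1.7 + 8.1 = 9.8
Imag: -18.2 - 10.2 = -28.4

9.8000 - 28.4000i


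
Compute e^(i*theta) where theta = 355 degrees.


cos(355°) = 0.9962
sin(355°) = -0.0872

e^(i*355°) = 0.9962 - 0.0872i


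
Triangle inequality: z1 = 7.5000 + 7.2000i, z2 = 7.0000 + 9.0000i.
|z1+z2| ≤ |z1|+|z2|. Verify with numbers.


|z1| = sqrt(7.5^2 + 7.2^2) = sqrt(108.09) = 10.3966
|z2| = sqrt(7^2 + 9^2) = sqrt(130) = 11.4018
z1+z2 = 14.5000 + 16.2000i
|z1+z2| = sqrt(472.69) = 21.7414
|z1|+|z2| = 10.3966 + 11.4018 = 21.7984

|z1+z2| = 21.7414 ≤ |z1|+|z2| = 21.7984 (verified)


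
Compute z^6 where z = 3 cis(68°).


r^6 = 3^6 = 729
n*theta = 6*68° = 408° = 48° (mod 360)
a = 729*cos(48°) = 487.7962
b = 729*sin(48°) = 541.7526

729 cis(48°) = 487.7962 + 541.7526i


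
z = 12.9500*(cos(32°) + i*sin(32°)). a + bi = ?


a = 12.9500*cos(32°) = 12.9500*0.84805 = 10.9822
b = 12.9500*sin(32°) = 12.9500*0.52992 = 6.8625

10.9822 + 6.8625i


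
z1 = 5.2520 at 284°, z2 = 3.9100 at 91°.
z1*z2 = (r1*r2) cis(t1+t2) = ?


r = 5.2520 * 3.9100 = 20.5353
theta = 284° + 91° = 375° = 15° (mod 360)

20.5353 cis(15°)


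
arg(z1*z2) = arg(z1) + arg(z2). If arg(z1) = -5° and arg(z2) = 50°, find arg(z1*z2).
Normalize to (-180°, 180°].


arg(z1*z2) = -5° + 50° = 45°
Normalized to (-180°, 180°]: 45°

45°


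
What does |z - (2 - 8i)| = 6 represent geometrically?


|z - z0| = r is a circle with center z0 and radius r.
Center = (2, -8), radius = 6

Circle with center (2, -8) and radius 6


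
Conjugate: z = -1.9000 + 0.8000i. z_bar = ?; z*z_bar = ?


z_bar = -1.9000 - 0.8000i
z*z_bar = (-1.9)^2 + 0.8^2 = 3.61 + 0.64 = 4.25

z_bar = -1.9000 - 0.8000i, z*z_bar = 4.25


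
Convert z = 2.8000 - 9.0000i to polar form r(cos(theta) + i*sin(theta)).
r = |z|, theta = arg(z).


r = sqrt(7.84+81) = sqrt(88.84) = 9.4255
theta = atan2(-9, 2.8) = -72.7185 degrees

r = 9.4255, theta = -72.7185 degrees


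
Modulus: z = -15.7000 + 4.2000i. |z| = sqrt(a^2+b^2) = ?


|z| = sqrt((-15.7)^2 + 4.2^2) = sqrt(246.49 + 17.64) = sqrt(264.13) = 16.2521

|z| = 16.2521


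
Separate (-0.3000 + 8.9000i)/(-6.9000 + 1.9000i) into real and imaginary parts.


Multiply by conjugate: (-0.3000 + 8.9000i)(-6.9000 - 1.9000i) / ((-6.9)^2 + 1.9^2)
Numerator real = -0.3*(-6.9) + 8.9*1.9 = 18.98
Numerator imag = 8.9*(-6.9) - (-0.3)*1.9 = -60.84
Denominator = 51.22
Re(z) = 18.98/51.22 = 0.3706
Im(z) = -60.84/51.22 = -1.1878

Re(z) = 0.3706, Im(z) = -1.1878


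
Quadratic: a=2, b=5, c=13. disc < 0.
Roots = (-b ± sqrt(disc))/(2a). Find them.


disc = 5^2 - 4*2*13 = 25 - 104 = -79
sqrt(|disc|) = sqrt(79) = 8.8882
Real part = -5/(2*2) = -1.2500
Imag part = 8.8882/(2*2) = 2.2220

-1.2500 ± 2.2220i


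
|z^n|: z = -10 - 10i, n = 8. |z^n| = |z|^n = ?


|z| = sqrt(100+100) = sqrt(200) = 14.1421
|z^8| = |z|^8 = (sqrt(200))^8 = 200^4 = 1600000000

|z^8| = 1600000000


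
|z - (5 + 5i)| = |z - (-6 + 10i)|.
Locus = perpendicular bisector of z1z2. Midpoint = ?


Equal distances means the locus is the perpendicular bisector of z1 and z2.
Midpoint = ((5+(-6))/2, (5+10)/2) = (-0.5000, 7.5000)

Perpendicular bisector through (-0.5000, 7.5000)


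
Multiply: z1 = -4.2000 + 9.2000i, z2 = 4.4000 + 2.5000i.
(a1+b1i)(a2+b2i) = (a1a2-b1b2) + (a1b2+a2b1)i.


Real = -4.2*4.4 - 9.2*2.5 = -18.48 - 23 = -41.48
Imag = -4.2*2.5 + 4.4*9.2 = -10.5 + 40.48 = 29.98

-41.4800 + 29.9800i


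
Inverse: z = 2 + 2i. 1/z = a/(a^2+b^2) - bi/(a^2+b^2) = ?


|z|^2 = 4+4 = 8
1/z = (2 - 2i)/8

1/z = 0.2500 - 0.2500i


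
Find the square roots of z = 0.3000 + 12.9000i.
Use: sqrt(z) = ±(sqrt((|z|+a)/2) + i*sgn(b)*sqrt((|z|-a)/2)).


|z| = sqrt(0.09+166.41) = 12.9035
sqrt((|z|+a)/2) = sqrt((12.9035+0.3)/2) = sqrt(6.6017) = 2.5694
sqrt((|z|-a)/2) = sqrt((12.9035-0.3)/2) = sqrt(6.3017) = 2.5103

±(2.5694 + 2.5103i) i.e. 2.5694 + 2.5103i and -2.5694 - 2.5103i


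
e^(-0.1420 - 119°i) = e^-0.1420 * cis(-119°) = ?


e^-0.1420 = 0.8676
cos(-119°) = -0.4848
sin(-119°) = -0.8746
Real = 0.8676*(-0.4848) = -0.4206
Imag = 0.8676*(-0.8746) = -0.7588

-0.4206 - 0.7588i


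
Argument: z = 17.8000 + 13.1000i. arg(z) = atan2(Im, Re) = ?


Re = 17.8, Im = 13.1
arg = atan2(13.1, 17.8) = 36.3514 degrees

arg(z) = 36.3514 degrees


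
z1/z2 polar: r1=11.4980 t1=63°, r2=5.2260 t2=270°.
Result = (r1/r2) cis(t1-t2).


r = 11.4980 / 5.2260 = 2.2002
theta = 63° - 270° = -207° = 153° (mod 360)

2.2002 cis(153°)


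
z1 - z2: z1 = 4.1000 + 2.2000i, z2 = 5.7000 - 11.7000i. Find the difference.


Real: 4.1 - 5.7 = -1.6
Imag: 2.2 + 11.7 = 13.9

-1.6000 + 13.9000i


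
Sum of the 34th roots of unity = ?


The sum of all 34th roots of unity is 0.
Geometric series: (1 - w^34)/(1 - w) = (1-1)/(1-w) = 0 since w^34 = 1, w ≠ 1.
Alternatively: coefficient of z^33 in z^34 - 1 is 0.

0


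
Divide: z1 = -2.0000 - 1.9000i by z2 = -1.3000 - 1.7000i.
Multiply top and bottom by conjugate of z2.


Conjugate of z2 = -1.3000 + 1.7000i
Numerator: (-2.0000 - 1.9000i)(-1.3000 + 1.7000i) = 5.8300 - 0.9300i
Denominator: (-1.3)^2 + (-1.7)^2 = 4.58
Result = (5.8300 - 0.9300i)/4.58

1.2729 - 0.2031i


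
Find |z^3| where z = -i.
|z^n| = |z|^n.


|z| = sqrt(0+1) = sqrt(1) = 1
|z^3| = |z|^3 = 1^3 = 1

|z^3| = 1


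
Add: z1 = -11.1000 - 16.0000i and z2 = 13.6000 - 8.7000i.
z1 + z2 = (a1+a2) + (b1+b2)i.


Real: -11.1 + 13.6 = 2.5
Imag: -16 - 8.7 = -24.7

2.5000 - 24.7000i


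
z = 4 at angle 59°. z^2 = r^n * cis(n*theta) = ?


r^2 = 4^2 = 16
n*theta = 2*59° = 118° = 118° (mod 360)
a = 16*cos(118°) = -7.5115
b = 16*sin(118°) = 14.1272

16 cis(118°) = -7.5115 + 14.1272i


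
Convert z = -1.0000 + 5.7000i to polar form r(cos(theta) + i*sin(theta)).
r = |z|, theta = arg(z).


r = sqrt(1+32.49) = sqrt(33.49) = 5.7871
theta = atan2(5.7, -1) = 99.9506 degrees

r = 5.7871, theta = 99.9506 degrees


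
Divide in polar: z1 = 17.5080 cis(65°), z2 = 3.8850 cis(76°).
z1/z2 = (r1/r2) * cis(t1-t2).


r = 17.5080 / 3.8850 = 4.5066
theta = 65° - 76° = -11° = 349° (mod 360)

4.5066 cis(349°)


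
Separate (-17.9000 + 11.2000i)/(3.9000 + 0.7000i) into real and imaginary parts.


Multiply by conjugate: (-17.9000 + 11.2000i)(3.9000 - 0.7000i) / (3.9^2 + 0.7^2)
Numerator real = -17.9*3.9 + 11.2*0.7 = -61.97
Numerator imag = 11.2*3.9 - (-17.9)*0.7 = 56.21
Denominator = 15.7
Re(z) = -61.97/15.7 = -3.9471
Im(z) = 56.21/15.7 = 3.5803

Re(z) = -3.9471, Im(z) = 3.5803


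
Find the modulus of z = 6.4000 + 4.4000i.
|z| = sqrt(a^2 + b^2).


|z| = sqrt(6.4^2 + 4.4^2) = sqrt(40.96 + 19.36) = sqrt(60.32) = 7.7666

|z| = 7.7666


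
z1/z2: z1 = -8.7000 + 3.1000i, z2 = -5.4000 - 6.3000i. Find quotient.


Conjugate of z2 = -5.4000 + 6.3000i
Numerator: (-8.7000 + 3.1000i)(-5.4000 + 6.3000i) = 27.4500 - 71.5500i
Denominator: (-5.4)^2 + (-6.3)^2 = 68.85
Result = (27.4500 - 71.5500i)/68.85

0.3987 - 1.0392i


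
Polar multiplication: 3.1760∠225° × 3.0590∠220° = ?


r = 3.1760 * 3.0590 = 9.7154
theta = 225° + 220° = 445° = 85° (mod 360)

9.7154 cis(85°)


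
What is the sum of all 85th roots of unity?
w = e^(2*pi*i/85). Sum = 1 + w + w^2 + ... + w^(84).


The sum of all 85th roots of unity is 0.
Geometric series: (1 - w^85)/(1 - w) = (1-1)/(1-w) = 0 since w^85 = 1, w ≠ 1.
Alternatively: coefficient of z^84 in z^85 - 1 is 0.

0


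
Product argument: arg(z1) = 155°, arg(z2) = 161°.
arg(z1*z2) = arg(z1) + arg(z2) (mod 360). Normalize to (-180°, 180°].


arg(z1*z2) = 155° + 161° = 316°
Normalized to (-180°, 180°]: -44°

-44°


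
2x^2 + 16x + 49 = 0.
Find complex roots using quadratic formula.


disc = 16^2 - 4*2*49 = 256 - 392 = -136
sqrt(|disc|) = sqrt(136) = 11.6619
Real part = -16/(2*2) = -4.0000
Imag part = 11.6619/(2*2) = 2.9155

-4.0000 ± 2.9155i


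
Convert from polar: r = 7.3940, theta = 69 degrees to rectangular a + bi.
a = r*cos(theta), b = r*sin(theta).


a = 7.3940*cos(69°) = 7.3940*0.35837 = 2.6498
b = 7.3940*sin(69°) = 7.3940*0.93358 = 6.9029

2.6498 + 6.9029i


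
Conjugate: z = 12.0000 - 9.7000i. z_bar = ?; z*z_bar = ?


z_bar = 12.0000 + 9.7000i
z*z_bar = 12^2 + (-9.7)^2 = 144 + 94.09 = 238.09

z_bar = 12.0000 + 9.7000i, z*z_bar = 238.09


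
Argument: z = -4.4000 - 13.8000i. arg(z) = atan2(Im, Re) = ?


Re = -4.4, Im = -13.8
arg = atan2(-13.8, -4.4) = -107.6844 degrees

arg(z) = -107.6844 degrees


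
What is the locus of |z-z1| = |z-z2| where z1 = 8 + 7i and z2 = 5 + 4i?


Equal distances means the locus is the perpendicular bisector of z1 and z2.
Midpoint = ((8+5)/2, (7+4)/2) = (6.5000, 5.5000)

Perpendicular bisector through (6.5000, 5.5000)


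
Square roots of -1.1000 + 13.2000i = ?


|z| = sqrt(1.21+174.24) = 13.2458
sqrt((|z|+a)/2) = sqrt((13.2458+(-1.1))/2) = sqrt(6.0729) = 2.4643
sqrt((|z|-a)/2) = sqrt((13.2458-(-1.1))/2) = sqrt(7.1729) = 2.6782

±(2.4643 + 2.6782i) i.e. 2.4643 + 2.6782i and -2.4643 - 2.6782i


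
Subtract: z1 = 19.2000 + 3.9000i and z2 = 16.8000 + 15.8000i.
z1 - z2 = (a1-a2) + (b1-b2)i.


Real: 19.2 - 16.8 = 2.4
Imag: 3.9 - 15.8 = -11.9

2.4000 - 11.9000i


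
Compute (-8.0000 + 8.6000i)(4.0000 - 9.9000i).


Real = -8*4 - 8.6*(-9.9) = -32 - (-85.14) = 53.14
Imag = -8*(-9.9) + 4*8.6 = 79.2 + 34.4 = 113.6

53.1400 + 113.6000i


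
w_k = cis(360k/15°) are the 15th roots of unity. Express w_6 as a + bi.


Angle = 360*6/15 = 144°
a = cos(144°) = -0.8090
b = sin(144°) = 0.5878

-0.8090 + 0.5878i


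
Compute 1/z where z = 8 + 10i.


|z|^2 = 64+100 = 164
1/z = (8 - 10i)/164

1/z = 0.0488 - 0.0610i


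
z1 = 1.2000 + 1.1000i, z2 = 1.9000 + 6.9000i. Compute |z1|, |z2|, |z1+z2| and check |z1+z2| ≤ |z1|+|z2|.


|z1| = sqrt(1.2^2 + 1.1^2) = sqrt(2.65) = 1.6279
|z2| = sqrt(1.9^2 + 6.9^2) = sqrt(51.22) = 7.1568
z1+z2 = 3.1000 + 8.0000i
|z1+z2| = sqrt(73.61) = 8.5796
|z1|+|z2| = 1.6279 + 7.1568 = 8.7847

|z1+z2| = 8.5796 ≤ |z1|+|z2| = 8.7847 (verified)


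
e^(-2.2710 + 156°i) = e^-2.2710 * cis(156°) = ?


e^-2.2710 = 0.1032
cos(156°) = -0.9135
sin(156°) = 0.4067
Real = 0.1032*(-0.9135) = -0.0943
Imag = 0.1032*0.4067 = 0.0420

-0.0943 + 0.0420i


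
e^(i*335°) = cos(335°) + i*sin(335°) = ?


cos(335°) = 0.9063
sin(335°) = -0.4226

e^(i*335°) = 0.9063 - 0.4226i


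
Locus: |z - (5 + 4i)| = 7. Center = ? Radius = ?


|z - z0| = r is a circle with center z0 and radius r.
Center = (5, 4), radius = 7

Circle with center (5, 4) and radius 7


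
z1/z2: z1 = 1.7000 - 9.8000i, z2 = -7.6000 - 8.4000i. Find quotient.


Conjugate of z2 = -7.6000 + 8.4000i
Numerator: (1.7000 - 9.8000i)(-7.6000 + 8.4000i) = 69.4000 + 88.7600i
Denominator: (-7.6)^2 + (-8.4)^2 = 128.32
Result = (69.4000 + 88.7600i)/128.32

0.5408 + 0.6917i


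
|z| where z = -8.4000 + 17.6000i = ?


|z| = sqrt((-8.4)^2 + 17.6^2) = sqrt(70.56 + 309.76) = sqrt(380.32) = 19.5018

|z| = 19.5018


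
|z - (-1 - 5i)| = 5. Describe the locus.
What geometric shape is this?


|z - z0| = r is a circle with center z0 and radius r.
Center = (-1, -5), radius = 5

Circle with center (-1, -5) and radius 5


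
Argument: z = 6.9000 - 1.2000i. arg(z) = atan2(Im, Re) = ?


Re = 6.9, Im = -1.2
arg = atan2(-1.2, 6.9) = -9.8658 degrees

arg(z) = -9.8658 degrees


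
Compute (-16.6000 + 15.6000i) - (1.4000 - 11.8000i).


Real: -16.6 - 1.4 = -18
Imag: 15.6 + 11.8 = 27.4

-18.0000 + 27.4000i


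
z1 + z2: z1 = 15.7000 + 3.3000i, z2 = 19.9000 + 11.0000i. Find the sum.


Real: 15.7 + 19.9 = 35.6
Imag: 3.3 + 11 = 14.3

35.6000 + 14.3000i


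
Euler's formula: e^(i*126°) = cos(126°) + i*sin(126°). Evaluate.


cos(126°) = -0.5878
sin(126°) = 0.8090

e^(i*126°) = -0.5878 + 0.8090i


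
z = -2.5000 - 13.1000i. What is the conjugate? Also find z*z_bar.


z_bar = -2.5000 + 13.1000i
z*z_bar = (-2.5)^2 + (-13.1)^2 = 6.25 + 171.61 = 177.86

z_bar = -2.5000 + 13.1000i, z*z_bar = 177.86


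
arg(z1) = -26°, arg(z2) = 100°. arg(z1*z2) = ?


arg(z1*z2) = -26° + 100° = 74°
Normalized to (-180°, 180°]: 74°

74°


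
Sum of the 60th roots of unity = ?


The sum of all 60th roots of unity is 0.
Geometric series: (1 - w^60)/(1 - w) = (1-1)/(1-w) = 0 since w^60 = 1, w ≠ 1.
Alternatively: coefficient of z^59 in z^60 - 1 is 0.

0


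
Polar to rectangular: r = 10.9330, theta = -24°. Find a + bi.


a = 10.9330*cos(-24°) = 10.9330*0.91355 = 9.9878
b = 10.9330*sin(-24°) = 10.9330*(-0.40674) = -4.4469

9.9878 - 4.4469i


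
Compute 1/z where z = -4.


|z|^2 = 16+0 = 16
1/z = (-4 - 0i)/16

1/z = -0.2500 + 0i


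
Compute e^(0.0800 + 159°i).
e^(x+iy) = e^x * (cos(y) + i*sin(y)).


e^0.0800 = 1.0833
cos(159°) = -0.93358
sin(159°) = 0.35837
Real = 1.0833*(-0.93358) = -1.0113
Imag = 1.0833*0.35837 = 0.3882

-1.0113 + 0.3882i


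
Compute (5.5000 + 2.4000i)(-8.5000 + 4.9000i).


Real = 5.5*(-8.5) - 2.4*4.9 = -46.75 - 11.76 = -58.51
Imag = 5.5*4.9 - (8.5)*2.4 = 26.95 - (20.4) = 6.55

-58.5100 + 6.5500i


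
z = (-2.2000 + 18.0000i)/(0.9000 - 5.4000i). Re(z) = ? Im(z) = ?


Multiply by conjugate: (-2.2000 + 18.0000i)(0.9000 + 5.4000i) / (0.9^2 + (-5.4)^2)
Numerator real = -2.2*0.9 + 18*(-5.4) = -99.18
Numerator imag = 18*0.9 - (-2.2)*(-5.4) = 4.32
Denominator = 29.97
Re(z) = -99.18/29.97 = -3.3093
Im(z) = 4.32/29.97 = 0.1441

Re(z) = -3.3093, Im(z) = 0.1441


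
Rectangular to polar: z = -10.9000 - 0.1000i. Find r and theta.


r = sqrt(118.81+0.01) = sqrt(118.82) = 10.9005
theta = atan2(-0.1, -10.9) = -179.4744 degrees

r = 10.9005, theta = -179.4744 degrees


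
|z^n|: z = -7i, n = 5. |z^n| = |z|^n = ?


|z| = sqrt(0+49) = sqrt(49) = 7
|z^5| = |z|^5 = 7^5 = 16807

|z^5| = 16807


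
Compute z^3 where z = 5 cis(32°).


r^3 = 5^3 = 125
n*theta = 3*32° = 96° = 96° (mod 360)
a = 125*cos(96°) = -13.0661
b = 125*sin(96°) = 124.3152

125 cis(96°) = -13.0661 + 124.3152i


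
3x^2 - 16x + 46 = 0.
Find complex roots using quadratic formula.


disc = (-16)^2 - 4*3*46 = 256 - 552 = -296
sqrt(|disc|) = sqrt(296) = 17.2047
Real part = 16/(2*3) = 2.6667
Imag part = 17.2047/(2*3) = 2.8674

2.6667 ± 2.8674i


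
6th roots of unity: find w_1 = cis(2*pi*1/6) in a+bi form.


Angle = 360*1/6 = 60°
a = cos(60°) = 0.5000
b = sin(60°) = 0.8660

0.5000 + 0.8660i


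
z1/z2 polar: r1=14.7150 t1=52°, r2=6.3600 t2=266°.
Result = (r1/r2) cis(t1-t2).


r = 14.7150 / 6.3600 = 2.3137
theta = 52° - 266° = -214° = 146° (mod 360)

2.3137 cis(146°)


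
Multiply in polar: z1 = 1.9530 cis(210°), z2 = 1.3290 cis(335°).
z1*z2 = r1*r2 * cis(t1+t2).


r = 1.9530 * 1.3290 = 2.5955
theta = 210° + 335° = 545° = 185° (mod 360)

2.5955 cis(185°)


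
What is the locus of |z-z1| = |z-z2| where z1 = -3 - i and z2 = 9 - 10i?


Equal distances means the locus is the perpendicular bisector of z1 and z2.
Midpoint = ((-3+9)/2, (-1+(-10))/2) = (3.0000, -5.5000)

Perpendicular bisector through (3.0000, -5.5000)


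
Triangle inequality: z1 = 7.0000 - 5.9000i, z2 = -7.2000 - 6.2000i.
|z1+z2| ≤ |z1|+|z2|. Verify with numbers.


|z1| = sqrt(7^2 + (-5.9)^2) = sqrt(83.81) = 9.1548
|z2| = sqrt((-7.2)^2 + (-6.2)^2) = sqrt(90.28) = 9.5016
z1+z2 = -0.2000 - 12.1000i
|z1+z2| = sqrt(146.45) = 12.1017
|z1|+|z2| = 9.1548 + 9.5016 = 18.6564

|z1+z2| = 12.1017 ≤ |z1|+|z2| = 18.6564 (verified)


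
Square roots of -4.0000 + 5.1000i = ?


|z| = sqrt(16+26.01) = 6.4815
sqrt((|z|+a)/2) = sqrt((6.4815+(-4))/2) = sqrt(1.2408) = 1.1139
sqrt((|z|-a)/2) = sqrt((6.4815-(-4))/2) = sqrt(5.2408) = 2.2893

±(1.1139 + 2.2893i) i.e. 1.1139 + 2.2893i and -1.1139 - 2.2893i


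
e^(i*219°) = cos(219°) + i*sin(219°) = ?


cos(219°) = -0.7771
sin(219°) = -0.6293

e^(i*219°) = -0.7771 - 0.6293i


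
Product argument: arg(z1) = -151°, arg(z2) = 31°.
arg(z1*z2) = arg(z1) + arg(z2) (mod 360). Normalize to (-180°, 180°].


arg(z1*z2) = -151° + 31° = -120°
Normalized to (-180°, 180°]: -120°

-120°


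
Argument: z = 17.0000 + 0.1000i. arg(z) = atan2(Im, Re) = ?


Re = 17, Im = 0.1
arg = atan2(0.1, 17) = 0.3370 degrees

arg(z) = 0.3370 degrees


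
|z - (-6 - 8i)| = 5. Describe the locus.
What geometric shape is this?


|z - z0| = r is a circle with center z0 and radius r.
Center = (-6, -8), radius = 5

Circle with center (-6, -8) and radius 5


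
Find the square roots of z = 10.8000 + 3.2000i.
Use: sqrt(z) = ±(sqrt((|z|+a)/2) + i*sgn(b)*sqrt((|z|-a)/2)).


|z| = sqrt(116.64+10.24) = 11.2641
sqrt((|z|+a)/2) = sqrt((11.2641+10.8)/2) = sqrt(11.0321) = 3.3215
sqrt((|z|-a)/2) = sqrt((11.2641-10.8)/2) = sqrt(0.2321) = 0.4817

±(3.3215 + 0.4817i) i.e. 3.3215 + 0.4817i and -3.3215 - 0.4817i


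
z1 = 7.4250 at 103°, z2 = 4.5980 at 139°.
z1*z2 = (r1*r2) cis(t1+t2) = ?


r = 7.4250 * 4.5980 = 34.1401
theta = 103° + 139° = 242° = 242° (mod 360)

34.1401 cis(242°)


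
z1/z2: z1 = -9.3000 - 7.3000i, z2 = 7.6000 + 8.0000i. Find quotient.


Conjugate of z2 = 7.6000 - 8.0000i
Numerator: (-9.3000 - 7.3000i)(7.6000 - 8.0000i) = -129.0800 + 18.9200i
Denominator: 7.6^2 + 8^2 = 121.76
Result = (-129.0800 + 18.9200i)/121.76

-1.0601 + 0.1554i


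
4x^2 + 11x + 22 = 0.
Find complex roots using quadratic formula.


disc = 11^2 - 4*4*22 = 121 - 352 = -231
sqrt(|disc|) = sqrt(231) = 15.1987
Real part = -11/(2*4) = -1.3750
Imag part = 15.1987/(2*4) = 1.8998

-1.3750 ± 1.8998i


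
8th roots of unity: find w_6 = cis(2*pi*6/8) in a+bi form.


Angle = 360*6/8 = 270°
a = cos(270°) = 0
b = sin(270°) = -1.0000

0 - 1.0000i


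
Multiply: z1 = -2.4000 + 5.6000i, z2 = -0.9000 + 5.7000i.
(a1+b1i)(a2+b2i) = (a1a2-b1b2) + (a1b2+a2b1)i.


Real = -2.4*(-0.9) - 5.6*5.7 = 2.16 - 31.92 = -29.76
Imag = -2.4*5.7 - (0.9)*5.6 = -13.68 - (5.04) = -18.72

-29.7600 - 18.7200i


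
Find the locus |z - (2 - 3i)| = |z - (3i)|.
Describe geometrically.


Equal distances means the locus is the perpendicular bisector of z1 and z2.
Midpoint = ((2+0)/2, (-3+3)/2) = (1.0000, 0)

Perpendicular bisector through (1.0000, 0)


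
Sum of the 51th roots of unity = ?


The sum of all 51th roots of unity is 0.
Geometric series: (1 - w^51)/(1 - w) = (1-1)/(1-w) = 0 since w^51 = 1, w ≠ 1.
Alternatively: coefficient of z^50 in z^51 - 1 is 0.

0


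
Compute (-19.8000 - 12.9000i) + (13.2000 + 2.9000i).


Real: -19.8 + 13.2 = -6.6
Imag: -12.9 + 2.9 = -10

-6.6000 - 10.0000i


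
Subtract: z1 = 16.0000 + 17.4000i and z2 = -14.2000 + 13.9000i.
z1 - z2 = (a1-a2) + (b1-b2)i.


Real: 16 + 14.2 = 30.2
Imag: 17.4 - 13.9 = 3.5

30.2000 + 3.5000i


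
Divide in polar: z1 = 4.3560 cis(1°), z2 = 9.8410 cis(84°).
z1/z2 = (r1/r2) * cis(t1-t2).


r = 4.3560 / 9.8410 = 0.4426
theta = 1° - 84° = -83° = 277° (mod 360)

0.4426 cis(277°)


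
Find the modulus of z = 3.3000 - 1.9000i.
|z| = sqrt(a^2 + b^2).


|z| = sqrt(3.3^2 + (-1.9)^2) = sqrt(10.89 + 3.61) = sqrt(14.5) = 3.8079

|z| = 3.8079


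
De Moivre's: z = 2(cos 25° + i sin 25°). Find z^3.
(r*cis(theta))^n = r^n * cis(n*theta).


r^3 = 2^3 = 8
n*theta = 3*25° = 75° = 75° (mod 360)
a = 8*cos(75°) = 2.0706
b = 8*sin(75°) = 7.7274

8 cis(75°) = 2.0706 + 7.7274i


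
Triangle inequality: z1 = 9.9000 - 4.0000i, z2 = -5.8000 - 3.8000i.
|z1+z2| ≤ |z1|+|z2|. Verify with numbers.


|z1| = sqrt(9.9^2 + (-4)^2) = sqrt(114.01) = 10.6775
|z2| = sqrt((-5.8)^2 + (-3.8)^2) = sqrt(48.08) = 6.9340
z1+z2 = 4.1000 - 7.8000i
|z1+z2| = sqrt(77.65) = 8.8119
|z1|+|z2| = 10.6775 + 6.9340 = 17.6115

|z1+z2| = 8.8119 ≤ |z1|+|z2| = 17.6115 (verified)


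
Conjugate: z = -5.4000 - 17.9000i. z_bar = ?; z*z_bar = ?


z_bar = -5.4000 + 17.9000i
z*z_bar = (-5.4)^2 + (-17.9)^2 = 29.16 + 320.41 = 349.57

z_bar = -5.4000 + 17.9000i, z*z_bar = 349.57


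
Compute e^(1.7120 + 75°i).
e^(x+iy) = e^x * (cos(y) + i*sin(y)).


e^1.7120 = 5.5400
cos(75°) = 0.25882
sin(75°) = 0.96593
Real = 5.5400*0.25882 = 1.4339
Imag = 5.5400*0.96593 = 5.3513

1.4339 + 5.3513i


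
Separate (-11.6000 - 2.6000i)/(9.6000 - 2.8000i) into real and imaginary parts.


Multiply by conjugate: (-11.6000 - 2.6000i)(9.6000 + 2.8000i) / (9.6^2 + (-2.8)^2)
Numerator real = -11.6*9.6 - (2.6)*(-2.8) = -104.08
Numerator imag = -2.6*9.6 - (-11.6)*(-2.8) = -57.44
Denominator = 100
Re(z) = -104.08/100 = -1.0408
Im(z) = -57.44/100 = -0.5744

Re(z) = -1.0408, Im(z) = -0.5744


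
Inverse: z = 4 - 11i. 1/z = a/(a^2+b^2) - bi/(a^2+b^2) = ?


|z|^2 = 16+121 = 137
1/z = (4 + 11i)/137

1/z = 0.0292 + 0.0803i


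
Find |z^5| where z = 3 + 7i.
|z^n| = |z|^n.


|z| = sqrt(9+49) = sqrt(58) = 7.6158
|z^5| = |z|^5 = (sqrt(58))^5 = 58^2 * sqrt(58) = 3364*sqrt(58)

|z^5| = 3364*sqrt(58) ≈ 25619.4607


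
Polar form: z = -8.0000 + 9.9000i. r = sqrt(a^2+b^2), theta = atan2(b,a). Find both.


r = sqrt(64+98.01) = sqrt(162.01) = 12.7283
theta = atan2(9.9, -8) = 128.9410 degrees

r = 12.7283, theta = 128.9410 degrees


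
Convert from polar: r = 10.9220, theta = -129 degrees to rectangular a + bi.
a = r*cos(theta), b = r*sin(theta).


a = 10.9220*cos(-129°) = 10.9220*(-0.62932) = -6.8734
b = 10.9220*sin(-129°) = 10.9220*(-0.77715) = -8.4880

-6.8734 - 8.4880i


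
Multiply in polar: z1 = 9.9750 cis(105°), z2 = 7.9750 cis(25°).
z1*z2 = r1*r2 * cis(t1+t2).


r = 9.9750 * 7.9750 = 79.5506
theta = 105° + 25° = 130° = 130° (mod 360)

79.5506 cis(130°)


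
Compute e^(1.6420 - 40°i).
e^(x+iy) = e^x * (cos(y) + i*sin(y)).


e^1.6420 = 5.1655
cos(-40°) = 0.76604
sin(-40°) = -0.64279
Real = 5.1655*0.76604 = 3.9570
Imag = 5.1655*(-0.64279) = -3.3203

3.9570 - 3.3203i


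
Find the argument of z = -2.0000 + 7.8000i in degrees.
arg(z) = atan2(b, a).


Re = -2, Im = 7.8
arg = atan2(7.8, -2) = 104.3814 degrees

arg(z) = 104.3814 degrees


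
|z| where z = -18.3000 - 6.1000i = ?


|z| = sqrt((-18.3)^2 + (-6.1)^2) = sqrt(334.89 + 37.21) = sqrt(372.1) = 19.2899

|z| = 19.2899


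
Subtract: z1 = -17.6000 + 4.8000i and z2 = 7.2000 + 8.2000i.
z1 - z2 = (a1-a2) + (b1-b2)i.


Real: -17.6 - 7.2 = -24.8
Imag: 4.8 - 8.2 = -3.4

-24.8000 - 3.4000i


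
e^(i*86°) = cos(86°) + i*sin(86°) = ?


cos(86°) = 0.0698
sin(86°) = 0.9976

e^(i*86°) = 0.0698 + 0.9976i


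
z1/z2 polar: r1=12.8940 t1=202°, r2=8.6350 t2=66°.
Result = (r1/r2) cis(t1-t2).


r = 12.8940 / 8.6350 = 1.4932
theta = 202° - 66° = 136° = 136° (mod 360)

1.4932 cis(136°)


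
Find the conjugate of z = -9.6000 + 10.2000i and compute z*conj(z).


z_bar = -9.6000 - 10.2000i
z*z_bar = (-9.6)^2 + 10.2^2 = 92.16 + 104.04 = 196.2

z_bar = -9.6000 - 10.2000i, z*z_bar = 196.2


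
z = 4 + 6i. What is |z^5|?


|z| = sqrt(16+36) = sqrt(52) = 7.2111
|z^5| = |z|^5 = (sqrt(52))^5 = 52^2 * sqrt(52) = 2704*sqrt(52)

|z^5| = 2704*sqrt(52) ≈ 19498.8213


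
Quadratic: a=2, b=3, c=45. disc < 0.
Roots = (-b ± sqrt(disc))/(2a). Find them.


disc = 3^2 - 4*2*45 = 9 - 360 = -351
sqrt(|disc|) = sqrt(351) = 18.7350
Real part = -3/(2*2) = -0.7500
Imag part = 18.7350/(2*2) = 4.6837

-0.7500 ± 4.6837i


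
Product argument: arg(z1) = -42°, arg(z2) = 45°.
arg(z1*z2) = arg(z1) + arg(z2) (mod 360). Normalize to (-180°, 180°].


arg(z1*z2) = -42° + 45° = 3°
Normalized to (-180°, 180°]: 3°

3°


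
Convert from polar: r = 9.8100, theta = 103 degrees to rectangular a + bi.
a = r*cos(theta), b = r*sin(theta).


a = 9.8100*cos(103°) = 9.8100*(-0.22495) = -2.2068
b = 9.8100*sin(103°) = 9.8100*0.97437 = 9.5586

-2.2068 + 9.5586i


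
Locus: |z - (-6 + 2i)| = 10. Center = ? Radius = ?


|z - z0| = r is a circle with center z0 and radius r.
Center = (-6, 2), radius = 10

Circle with center (-6, 2) and radius 10


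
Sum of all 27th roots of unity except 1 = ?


With w = e^(2*pi*i/27), all 27 of the 27th roots of unity w^0 = 1, w, ..., w^(26) sum to 0: 1 + w + ... + w^(26) = (1 - w^27)/(1 - w) = 0 since w^27 = 1, w ≠ 1.
Removing the root 1: w + w^2 + ... + w^(26) = 0 - 1 = -1

Sum = -1


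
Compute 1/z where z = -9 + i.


|z|^2 = 81+1 = 82
1/z = (-9 - 1i)/82

1/z = -0.1098 - 0.0122i


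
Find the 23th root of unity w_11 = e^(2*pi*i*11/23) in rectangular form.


Angle = 360*11/23 = 172.1739°
a = cos(172.1739°) = -0.9907
b = sin(172.1739°) = 0.1362

-0.9907 + 0.1362i


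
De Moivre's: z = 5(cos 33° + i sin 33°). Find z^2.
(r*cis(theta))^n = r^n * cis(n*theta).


r^2 = 5^2 = 25
n*theta = 2*33° = 66° = 66° (mod 360)
a = 25*cos(66°) = 10.1684
b = 25*sin(66°) = 22.8386

25 cis(66°) = 10.1684 + 22.8386i
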